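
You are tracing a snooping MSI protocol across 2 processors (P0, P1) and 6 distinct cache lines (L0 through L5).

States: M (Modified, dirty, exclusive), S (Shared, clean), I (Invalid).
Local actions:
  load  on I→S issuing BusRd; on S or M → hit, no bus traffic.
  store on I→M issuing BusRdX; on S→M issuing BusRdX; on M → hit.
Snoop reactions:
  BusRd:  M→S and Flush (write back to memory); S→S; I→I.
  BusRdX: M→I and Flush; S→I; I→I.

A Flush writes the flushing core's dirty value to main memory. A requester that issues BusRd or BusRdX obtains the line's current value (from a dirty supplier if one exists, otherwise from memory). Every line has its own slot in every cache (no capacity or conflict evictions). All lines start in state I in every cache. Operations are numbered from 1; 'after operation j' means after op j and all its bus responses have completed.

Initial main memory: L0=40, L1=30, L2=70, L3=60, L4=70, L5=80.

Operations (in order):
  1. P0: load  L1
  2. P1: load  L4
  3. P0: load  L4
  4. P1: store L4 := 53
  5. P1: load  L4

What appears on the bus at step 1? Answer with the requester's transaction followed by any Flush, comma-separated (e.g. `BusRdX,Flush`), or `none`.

bus = BusRd

step 1: P0: load  L1  ⟶  SI  (L1)  txn=BusRd  M[L1]=30
step 2: P1: load  L4  ⟶  IS  (L4)  txn=BusRd  M[L4]=70
step 3: P0: load  L4  ⟶  SS  (L4)  txn=BusRd  M[L4]=70
step 4: P1: store L4 := 53  ⟶  IM  (L4)  txn=BusRdX  M[L4]=70
step 5: P1: load  L4  ⟶  IM  (L4)  txn=∅  M[L4]=70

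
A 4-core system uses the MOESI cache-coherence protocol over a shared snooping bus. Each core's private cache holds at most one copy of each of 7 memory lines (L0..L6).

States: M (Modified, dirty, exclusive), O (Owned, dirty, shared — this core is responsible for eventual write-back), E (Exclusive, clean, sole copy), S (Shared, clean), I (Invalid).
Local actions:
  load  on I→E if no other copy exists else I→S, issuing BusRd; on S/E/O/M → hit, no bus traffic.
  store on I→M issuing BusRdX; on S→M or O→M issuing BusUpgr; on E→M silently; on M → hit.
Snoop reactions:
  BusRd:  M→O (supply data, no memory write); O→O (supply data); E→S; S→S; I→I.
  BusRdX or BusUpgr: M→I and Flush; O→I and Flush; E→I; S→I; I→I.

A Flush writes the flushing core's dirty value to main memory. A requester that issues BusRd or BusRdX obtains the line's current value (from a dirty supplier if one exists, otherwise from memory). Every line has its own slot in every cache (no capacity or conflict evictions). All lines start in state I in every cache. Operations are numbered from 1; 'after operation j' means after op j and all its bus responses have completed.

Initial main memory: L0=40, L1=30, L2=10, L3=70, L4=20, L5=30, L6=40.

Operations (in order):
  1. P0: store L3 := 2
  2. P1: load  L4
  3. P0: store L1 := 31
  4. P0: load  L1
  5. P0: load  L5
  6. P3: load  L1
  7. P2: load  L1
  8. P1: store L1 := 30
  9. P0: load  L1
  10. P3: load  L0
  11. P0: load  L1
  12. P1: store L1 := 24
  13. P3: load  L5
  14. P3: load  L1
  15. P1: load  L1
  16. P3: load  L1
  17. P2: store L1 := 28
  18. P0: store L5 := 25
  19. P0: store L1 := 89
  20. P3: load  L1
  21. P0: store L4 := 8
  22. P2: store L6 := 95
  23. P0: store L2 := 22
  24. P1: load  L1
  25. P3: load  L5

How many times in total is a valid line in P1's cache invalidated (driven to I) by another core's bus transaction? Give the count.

invalidations = 2

  op1 P0: store L3 := 2 → M/I/I/I on L3; bus BusRdX; mem=70
  op2 P1: load  L4 → I/E/I/I on L4; bus BusRd; mem=20
  op3 P0: store L1 := 31 → M/I/I/I on L1; bus BusRdX; mem=30
  op4 P0: load  L1 → M/I/I/I on L1; bus (none); mem=30
  op5 P0: load  L5 → E/I/I/I on L5; bus BusRd; mem=30
  op6 P3: load  L1 → O/I/I/S on L1; bus BusRd; mem=30
  op7 P2: load  L1 → O/I/S/S on L1; bus BusRd; mem=30
  op8 P1: store L1 := 30 → I/M/I/I on L1; bus BusRdX Flush; mem=31
  op9 P0: load  L1 → S/O/I/I on L1; bus BusRd; mem=31
  op10 P3: load  L0 → I/I/I/E on L0; bus BusRd; mem=40
  op11 P0: load  L1 → S/O/I/I on L1; bus (none); mem=31
  op12 P1: store L1 := 24 → I/M/I/I on L1; bus BusUpgr; mem=31
  op13 P3: load  L5 → S/I/I/S on L5; bus BusRd; mem=30
  op14 P3: load  L1 → I/O/I/S on L1; bus BusRd; mem=31
  op15 P1: load  L1 → I/O/I/S on L1; bus (none); mem=31
  op16 P3: load  L1 → I/O/I/S on L1; bus (none); mem=31
  op17 P2: store L1 := 28 → I/I/M/I on L1; bus BusRdX Flush; mem=24
  op18 P0: store L5 := 25 → M/I/I/I on L5; bus BusUpgr; mem=30
  op19 P0: store L1 := 89 → M/I/I/I on L1; bus BusRdX Flush; mem=28
  op20 P3: load  L1 → O/I/I/S on L1; bus BusRd; mem=28
  op21 P0: store L4 := 8 → M/I/I/I on L4; bus BusRdX; mem=20
  op22 P2: store L6 := 95 → I/I/M/I on L6; bus BusRdX; mem=40
  op23 P0: store L2 := 22 → M/I/I/I on L2; bus BusRdX; mem=10
  op24 P1: load  L1 → O/S/I/S on L1; bus BusRd; mem=28
  op25 P3: load  L5 → O/I/I/S on L5; bus BusRd; mem=30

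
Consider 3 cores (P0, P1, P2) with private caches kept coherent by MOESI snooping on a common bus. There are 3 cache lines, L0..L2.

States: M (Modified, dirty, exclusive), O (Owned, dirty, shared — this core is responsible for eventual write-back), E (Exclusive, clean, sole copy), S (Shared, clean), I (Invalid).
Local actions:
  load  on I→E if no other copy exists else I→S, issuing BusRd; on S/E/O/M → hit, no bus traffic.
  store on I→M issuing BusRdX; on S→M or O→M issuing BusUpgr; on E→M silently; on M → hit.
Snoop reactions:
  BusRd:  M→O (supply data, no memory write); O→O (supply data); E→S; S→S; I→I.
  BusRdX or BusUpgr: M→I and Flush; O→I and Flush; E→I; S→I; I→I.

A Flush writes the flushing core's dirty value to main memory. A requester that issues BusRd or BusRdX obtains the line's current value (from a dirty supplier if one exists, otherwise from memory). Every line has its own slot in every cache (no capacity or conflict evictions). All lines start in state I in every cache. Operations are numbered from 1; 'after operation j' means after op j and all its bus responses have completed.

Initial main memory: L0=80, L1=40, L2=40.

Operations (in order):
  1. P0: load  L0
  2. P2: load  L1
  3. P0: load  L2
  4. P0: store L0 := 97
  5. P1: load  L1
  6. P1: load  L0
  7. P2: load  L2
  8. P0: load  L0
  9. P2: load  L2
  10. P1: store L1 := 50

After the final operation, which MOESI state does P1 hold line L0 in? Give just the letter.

step 1: P0: load  L0  ⟶  EII  (L0)  txn=BusRd  M[L0]=80
step 2: P2: load  L1  ⟶  IIE  (L1)  txn=BusRd  M[L1]=40
step 3: P0: load  L2  ⟶  EII  (L2)  txn=BusRd  M[L2]=40
step 4: P0: store L0 := 97  ⟶  MII  (L0)  txn=∅  M[L0]=80
step 5: P1: load  L1  ⟶  ISS  (L1)  txn=BusRd  M[L1]=40
step 6: P1: load  L0  ⟶  OSI  (L0)  txn=BusRd  M[L0]=80
step 7: P2: load  L2  ⟶  SIS  (L2)  txn=BusRd  M[L2]=40
step 8: P0: load  L0  ⟶  OSI  (L0)  txn=∅  M[L0]=80
step 9: P2: load  L2  ⟶  SIS  (L2)  txn=∅  M[L2]=40
step 10: P1: store L1 := 50  ⟶  IMI  (L1)  txn=BusUpgr  M[L1]=40

state = S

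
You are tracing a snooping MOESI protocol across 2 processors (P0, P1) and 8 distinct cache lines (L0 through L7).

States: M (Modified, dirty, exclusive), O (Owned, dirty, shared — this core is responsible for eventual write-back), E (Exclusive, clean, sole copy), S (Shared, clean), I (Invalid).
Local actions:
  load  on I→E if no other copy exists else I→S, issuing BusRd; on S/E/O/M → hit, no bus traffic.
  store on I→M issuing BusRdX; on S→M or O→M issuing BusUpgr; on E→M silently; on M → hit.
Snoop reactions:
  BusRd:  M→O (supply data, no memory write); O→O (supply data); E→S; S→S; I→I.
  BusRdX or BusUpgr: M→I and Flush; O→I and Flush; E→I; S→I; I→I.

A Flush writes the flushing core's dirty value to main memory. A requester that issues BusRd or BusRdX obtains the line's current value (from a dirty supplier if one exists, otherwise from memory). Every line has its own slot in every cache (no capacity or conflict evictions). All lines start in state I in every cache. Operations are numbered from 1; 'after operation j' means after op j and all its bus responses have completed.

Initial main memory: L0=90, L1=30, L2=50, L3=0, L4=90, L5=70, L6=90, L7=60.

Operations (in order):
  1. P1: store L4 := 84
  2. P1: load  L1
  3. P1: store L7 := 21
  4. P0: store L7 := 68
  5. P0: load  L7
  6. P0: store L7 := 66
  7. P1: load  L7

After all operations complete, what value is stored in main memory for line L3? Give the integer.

1. P1: store L4 := 84  bus=[BusRdX]  L4: P0=I P1=M  mem[L4]=90
2. P1: load  L1  bus=[BusRd]  L1: P0=I P1=E  mem[L1]=30
3. P1: store L7 := 21  bus=[BusRdX]  L7: P0=I P1=M  mem[L7]=60
4. P0: store L7 := 68  bus=[BusRdX,Flush]  L7: P0=M P1=I  mem[L7]=21
5. P0: load  L7  bus=[-]  L7: P0=M P1=I  mem[L7]=21
6. P0: store L7 := 66  bus=[-]  L7: P0=M P1=I  mem[L7]=21
7. P1: load  L7  bus=[BusRd]  L7: P0=O P1=S  mem[L7]=21

memory[L3] = 0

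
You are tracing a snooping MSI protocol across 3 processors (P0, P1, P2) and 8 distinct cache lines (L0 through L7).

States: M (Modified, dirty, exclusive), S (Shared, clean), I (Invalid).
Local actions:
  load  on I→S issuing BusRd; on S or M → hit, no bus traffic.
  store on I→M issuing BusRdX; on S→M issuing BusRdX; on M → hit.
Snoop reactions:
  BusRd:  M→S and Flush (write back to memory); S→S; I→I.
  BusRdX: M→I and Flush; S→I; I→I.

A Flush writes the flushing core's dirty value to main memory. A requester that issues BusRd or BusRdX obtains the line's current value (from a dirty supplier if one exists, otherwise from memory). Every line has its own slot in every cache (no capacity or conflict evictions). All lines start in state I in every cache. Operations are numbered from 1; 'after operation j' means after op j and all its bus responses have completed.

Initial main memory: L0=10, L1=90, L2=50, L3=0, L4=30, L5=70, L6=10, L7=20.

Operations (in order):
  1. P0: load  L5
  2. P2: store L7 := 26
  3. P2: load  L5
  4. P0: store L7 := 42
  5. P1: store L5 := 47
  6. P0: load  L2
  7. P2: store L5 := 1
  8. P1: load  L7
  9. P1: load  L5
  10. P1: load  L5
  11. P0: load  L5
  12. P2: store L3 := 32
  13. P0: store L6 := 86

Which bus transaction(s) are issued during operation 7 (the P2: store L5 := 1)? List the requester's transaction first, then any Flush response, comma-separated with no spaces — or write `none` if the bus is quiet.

  op1 P0: load  L5 → S/I/I on L5; bus BusRd; mem=70
  op2 P2: store L7 := 26 → I/I/M on L7; bus BusRdX; mem=20
  op3 P2: load  L5 → S/I/S on L5; bus BusRd; mem=70
  op4 P0: store L7 := 42 → M/I/I on L7; bus BusRdX Flush; mem=26
  op5 P1: store L5 := 47 → I/M/I on L5; bus BusRdX; mem=70
  op6 P0: load  L2 → S/I/I on L2; bus BusRd; mem=50
  op7 P2: store L5 := 1 → I/I/M on L5; bus BusRdX Flush; mem=47
  op8 P1: load  L7 → S/S/I on L7; bus BusRd Flush; mem=42
  op9 P1: load  L5 → I/S/S on L5; bus BusRd Flush; mem=1
  op10 P1: load  L5 → I/S/S on L5; bus (none); mem=1
  op11 P0: load  L5 → S/S/S on L5; bus BusRd; mem=1
  op12 P2: store L3 := 32 → I/I/M on L3; bus BusRdX; mem=0
  op13 P0: store L6 := 86 → M/I/I on L6; bus BusRdX; mem=10

bus = BusRdX,Flush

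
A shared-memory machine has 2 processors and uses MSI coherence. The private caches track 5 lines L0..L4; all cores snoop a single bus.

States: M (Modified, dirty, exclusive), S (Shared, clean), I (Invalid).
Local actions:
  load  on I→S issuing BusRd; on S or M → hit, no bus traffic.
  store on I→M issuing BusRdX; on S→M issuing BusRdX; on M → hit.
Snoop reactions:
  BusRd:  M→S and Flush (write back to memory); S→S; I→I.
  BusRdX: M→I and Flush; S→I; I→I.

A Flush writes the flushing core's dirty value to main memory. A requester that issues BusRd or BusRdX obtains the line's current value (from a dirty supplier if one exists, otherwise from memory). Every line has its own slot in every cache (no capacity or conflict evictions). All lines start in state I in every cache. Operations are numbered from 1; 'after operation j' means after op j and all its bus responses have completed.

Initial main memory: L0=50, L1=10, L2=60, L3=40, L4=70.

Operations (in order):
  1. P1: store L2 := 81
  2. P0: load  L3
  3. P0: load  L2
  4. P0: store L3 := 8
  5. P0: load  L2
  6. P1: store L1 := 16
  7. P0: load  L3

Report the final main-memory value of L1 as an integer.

memory[L1] = 10

step 1: P1: store L2 := 81  ⟶  IM  (L2)  txn=BusRdX  M[L2]=60
step 2: P0: load  L3  ⟶  SI  (L3)  txn=BusRd  M[L3]=40
step 3: P0: load  L2  ⟶  SS  (L2)  txn=BusRd+Flush  M[L2]=81
step 4: P0: store L3 := 8  ⟶  MI  (L3)  txn=BusRdX  M[L3]=40
step 5: P0: load  L2  ⟶  SS  (L2)  txn=∅  M[L2]=81
step 6: P1: store L1 := 16  ⟶  IM  (L1)  txn=BusRdX  M[L1]=10
step 7: P0: load  L3  ⟶  MI  (L3)  txn=∅  M[L3]=40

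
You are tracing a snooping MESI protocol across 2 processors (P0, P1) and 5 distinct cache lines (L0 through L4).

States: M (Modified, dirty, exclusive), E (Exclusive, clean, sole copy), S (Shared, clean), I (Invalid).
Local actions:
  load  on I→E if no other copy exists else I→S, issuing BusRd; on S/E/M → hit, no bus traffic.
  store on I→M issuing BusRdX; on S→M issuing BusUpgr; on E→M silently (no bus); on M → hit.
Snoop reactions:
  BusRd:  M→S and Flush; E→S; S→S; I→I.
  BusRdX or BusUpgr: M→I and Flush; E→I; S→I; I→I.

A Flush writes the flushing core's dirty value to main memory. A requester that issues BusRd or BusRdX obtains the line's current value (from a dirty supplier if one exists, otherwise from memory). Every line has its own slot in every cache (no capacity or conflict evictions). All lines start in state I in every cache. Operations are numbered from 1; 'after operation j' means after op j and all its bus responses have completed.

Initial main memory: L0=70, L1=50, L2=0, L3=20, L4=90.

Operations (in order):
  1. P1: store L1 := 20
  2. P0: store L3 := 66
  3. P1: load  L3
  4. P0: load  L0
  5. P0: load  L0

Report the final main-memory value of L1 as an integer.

memory[L1] = 50

1. P1: store L1 := 20  bus=[BusRdX]  L1: P0=I P1=M  mem[L1]=50
2. P0: store L3 := 66  bus=[BusRdX]  L3: P0=M P1=I  mem[L3]=20
3. P1: load  L3  bus=[BusRd,Flush]  L3: P0=S P1=S  mem[L3]=66
4. P0: load  L0  bus=[BusRd]  L0: P0=E P1=I  mem[L0]=70
5. P0: load  L0  bus=[-]  L0: P0=E P1=I  mem[L0]=70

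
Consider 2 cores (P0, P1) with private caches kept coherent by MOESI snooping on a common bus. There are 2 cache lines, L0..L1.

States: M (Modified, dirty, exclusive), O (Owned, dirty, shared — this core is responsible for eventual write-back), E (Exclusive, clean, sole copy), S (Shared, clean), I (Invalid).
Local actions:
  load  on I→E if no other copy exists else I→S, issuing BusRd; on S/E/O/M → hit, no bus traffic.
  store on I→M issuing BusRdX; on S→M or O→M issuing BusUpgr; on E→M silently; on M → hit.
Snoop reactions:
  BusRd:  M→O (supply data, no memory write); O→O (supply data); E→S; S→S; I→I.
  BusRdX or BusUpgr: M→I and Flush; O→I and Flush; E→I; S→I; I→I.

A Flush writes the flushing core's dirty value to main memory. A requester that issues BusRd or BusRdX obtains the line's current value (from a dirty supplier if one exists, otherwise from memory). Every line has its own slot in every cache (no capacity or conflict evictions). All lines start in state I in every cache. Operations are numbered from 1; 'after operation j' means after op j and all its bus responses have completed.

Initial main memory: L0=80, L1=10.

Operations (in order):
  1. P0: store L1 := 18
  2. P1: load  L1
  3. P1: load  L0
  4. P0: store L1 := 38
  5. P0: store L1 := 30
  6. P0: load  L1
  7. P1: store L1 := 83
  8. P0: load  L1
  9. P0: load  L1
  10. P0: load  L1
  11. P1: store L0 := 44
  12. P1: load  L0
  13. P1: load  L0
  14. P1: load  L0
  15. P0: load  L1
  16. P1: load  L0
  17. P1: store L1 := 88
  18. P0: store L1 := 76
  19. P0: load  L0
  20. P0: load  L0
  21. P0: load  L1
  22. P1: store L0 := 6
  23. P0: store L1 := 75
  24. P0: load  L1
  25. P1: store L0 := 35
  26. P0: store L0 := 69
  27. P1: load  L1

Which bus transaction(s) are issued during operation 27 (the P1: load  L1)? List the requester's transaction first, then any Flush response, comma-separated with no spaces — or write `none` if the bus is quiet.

bus = BusRd

  op1 P0: store L1 := 18 → M/I on L1; bus BusRdX; mem=10
  op2 P1: load  L1 → O/S on L1; bus BusRd; mem=10
  op3 P1: load  L0 → I/E on L0; bus BusRd; mem=80
  op4 P0: store L1 := 38 → M/I on L1; bus BusUpgr; mem=10
  op5 P0: store L1 := 30 → M/I on L1; bus (none); mem=10
  op6 P0: load  L1 → M/I on L1; bus (none); mem=10
  op7 P1: store L1 := 83 → I/M on L1; bus BusRdX Flush; mem=30
  op8 P0: load  L1 → S/O on L1; bus BusRd; mem=30
  op9 P0: load  L1 → S/O on L1; bus (none); mem=30
  op10 P0: load  L1 → S/O on L1; bus (none); mem=30
  op11 P1: store L0 := 44 → I/M on L0; bus (none); mem=80
  op12 P1: load  L0 → I/M on L0; bus (none); mem=80
  op13 P1: load  L0 → I/M on L0; bus (none); mem=80
  op14 P1: load  L0 → I/M on L0; bus (none); mem=80
  op15 P0: load  L1 → S/O on L1; bus (none); mem=30
  op16 P1: load  L0 → I/M on L0; bus (none); mem=80
  op17 P1: store L1 := 88 → I/M on L1; bus BusUpgr; mem=30
  op18 P0: store L1 := 76 → M/I on L1; bus BusRdX Flush; mem=88
  op19 P0: load  L0 → S/O on L0; bus BusRd; mem=80
  op20 P0: load  L0 → S/O on L0; bus (none); mem=80
  op21 P0: load  L1 → M/I on L1; bus (none); mem=88
  op22 P1: store L0 := 6 → I/M on L0; bus BusUpgr; mem=80
  op23 P0: store L1 := 75 → M/I on L1; bus (none); mem=88
  op24 P0: load  L1 → M/I on L1; bus (none); mem=88
  op25 P1: store L0 := 35 → I/M on L0; bus (none); mem=80
  op26 P0: store L0 := 69 → M/I on L0; bus BusRdX Flush; mem=35
  op27 P1: load  L1 → O/S on L1; bus BusRd; mem=88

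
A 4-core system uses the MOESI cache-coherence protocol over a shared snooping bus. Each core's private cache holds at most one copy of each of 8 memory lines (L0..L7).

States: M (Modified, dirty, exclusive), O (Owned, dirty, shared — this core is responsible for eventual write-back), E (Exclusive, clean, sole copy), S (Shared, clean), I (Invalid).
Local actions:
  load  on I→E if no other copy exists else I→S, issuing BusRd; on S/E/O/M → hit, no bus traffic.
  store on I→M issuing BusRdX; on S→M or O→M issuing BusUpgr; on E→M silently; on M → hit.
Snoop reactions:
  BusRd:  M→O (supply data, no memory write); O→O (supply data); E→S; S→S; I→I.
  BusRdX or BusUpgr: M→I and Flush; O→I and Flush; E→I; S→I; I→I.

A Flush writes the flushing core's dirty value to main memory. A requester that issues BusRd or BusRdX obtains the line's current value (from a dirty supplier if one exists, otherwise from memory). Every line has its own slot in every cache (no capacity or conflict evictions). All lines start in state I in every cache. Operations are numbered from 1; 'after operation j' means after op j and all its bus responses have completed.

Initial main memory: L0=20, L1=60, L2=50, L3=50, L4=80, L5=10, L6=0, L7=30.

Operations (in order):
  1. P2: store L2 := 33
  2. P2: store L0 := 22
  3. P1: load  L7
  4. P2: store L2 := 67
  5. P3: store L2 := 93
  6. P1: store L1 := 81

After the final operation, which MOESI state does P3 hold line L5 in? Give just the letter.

  op1 P2: store L2 := 33 → I/I/M/I on L2; bus BusRdX; mem=50
  op2 P2: store L0 := 22 → I/I/M/I on L0; bus BusRdX; mem=20
  op3 P1: load  L7 → I/E/I/I on L7; bus BusRd; mem=30
  op4 P2: store L2 := 67 → I/I/M/I on L2; bus (none); mem=50
  op5 P3: store L2 := 93 → I/I/I/M on L2; bus BusRdX Flush; mem=67
  op6 P1: store L1 := 81 → I/M/I/I on L1; bus BusRdX; mem=60

state = I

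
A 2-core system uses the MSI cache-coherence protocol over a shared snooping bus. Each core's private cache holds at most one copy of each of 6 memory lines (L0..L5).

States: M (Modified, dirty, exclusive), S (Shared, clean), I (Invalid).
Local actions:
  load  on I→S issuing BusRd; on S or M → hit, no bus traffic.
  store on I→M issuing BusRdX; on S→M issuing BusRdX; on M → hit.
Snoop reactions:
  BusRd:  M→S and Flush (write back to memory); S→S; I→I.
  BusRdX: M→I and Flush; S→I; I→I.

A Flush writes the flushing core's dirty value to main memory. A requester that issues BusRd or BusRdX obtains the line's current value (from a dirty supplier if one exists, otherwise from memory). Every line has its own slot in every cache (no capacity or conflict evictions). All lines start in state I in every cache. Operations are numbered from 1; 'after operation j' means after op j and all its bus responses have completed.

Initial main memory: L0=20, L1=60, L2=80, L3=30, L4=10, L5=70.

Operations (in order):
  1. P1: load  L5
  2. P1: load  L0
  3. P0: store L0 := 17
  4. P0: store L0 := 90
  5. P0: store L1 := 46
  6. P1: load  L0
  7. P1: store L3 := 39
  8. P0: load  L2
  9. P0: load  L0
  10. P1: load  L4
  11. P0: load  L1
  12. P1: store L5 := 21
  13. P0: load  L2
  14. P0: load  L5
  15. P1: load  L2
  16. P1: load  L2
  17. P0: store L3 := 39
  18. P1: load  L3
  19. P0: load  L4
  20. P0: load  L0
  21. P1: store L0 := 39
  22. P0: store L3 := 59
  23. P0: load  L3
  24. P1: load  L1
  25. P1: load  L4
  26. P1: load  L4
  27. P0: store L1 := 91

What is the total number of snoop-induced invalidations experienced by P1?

step 1: P1: load  L5  ⟶  IS  (L5)  txn=BusRd  M[L5]=70
step 2: P1: load  L0  ⟶  IS  (L0)  txn=BusRd  M[L0]=20
step 3: P0: store L0 := 17  ⟶  MI  (L0)  txn=BusRdX  M[L0]=20
step 4: P0: store L0 := 90  ⟶  MI  (L0)  txn=∅  M[L0]=20
step 5: P0: store L1 := 46  ⟶  MI  (L1)  txn=BusRdX  M[L1]=60
step 6: P1: load  L0  ⟶  SS  (L0)  txn=BusRd+Flush  M[L0]=90
step 7: P1: store L3 := 39  ⟶  IM  (L3)  txn=BusRdX  M[L3]=30
step 8: P0: load  L2  ⟶  SI  (L2)  txn=BusRd  M[L2]=80
step 9: P0: load  L0  ⟶  SS  (L0)  txn=∅  M[L0]=90
step 10: P1: load  L4  ⟶  IS  (L4)  txn=BusRd  M[L4]=10
step 11: P0: load  L1  ⟶  MI  (L1)  txn=∅  M[L1]=60
step 12: P1: store L5 := 21  ⟶  IM  (L5)  txn=BusRdX  M[L5]=70
step 13: P0: load  L2  ⟶  SI  (L2)  txn=∅  M[L2]=80
step 14: P0: load  L5  ⟶  SS  (L5)  txn=BusRd+Flush  M[L5]=21
step 15: P1: load  L2  ⟶  SS  (L2)  txn=BusRd  M[L2]=80
step 16: P1: load  L2  ⟶  SS  (L2)  txn=∅  M[L2]=80
step 17: P0: store L3 := 39  ⟶  MI  (L3)  txn=BusRdX+Flush  M[L3]=39
step 18: P1: load  L3  ⟶  SS  (L3)  txn=BusRd+Flush  M[L3]=39
step 19: P0: load  L4  ⟶  SS  (L4)  txn=BusRd  M[L4]=10
step 20: P0: load  L0  ⟶  SS  (L0)  txn=∅  M[L0]=90
step 21: P1: store L0 := 39  ⟶  IM  (L0)  txn=BusRdX  M[L0]=90
step 22: P0: store L3 := 59  ⟶  MI  (L3)  txn=BusRdX  M[L3]=39
step 23: P0: load  L3  ⟶  MI  (L3)  txn=∅  M[L3]=39
step 24: P1: load  L1  ⟶  SS  (L1)  txn=BusRd+Flush  M[L1]=46
step 25: P1: load  L4  ⟶  SS  (L4)  txn=∅  M[L4]=10
step 26: P1: load  L4  ⟶  SS  (L4)  txn=∅  M[L4]=10
step 27: P0: store L1 := 91  ⟶  MI  (L1)  txn=BusRdX  M[L1]=46

invalidations = 4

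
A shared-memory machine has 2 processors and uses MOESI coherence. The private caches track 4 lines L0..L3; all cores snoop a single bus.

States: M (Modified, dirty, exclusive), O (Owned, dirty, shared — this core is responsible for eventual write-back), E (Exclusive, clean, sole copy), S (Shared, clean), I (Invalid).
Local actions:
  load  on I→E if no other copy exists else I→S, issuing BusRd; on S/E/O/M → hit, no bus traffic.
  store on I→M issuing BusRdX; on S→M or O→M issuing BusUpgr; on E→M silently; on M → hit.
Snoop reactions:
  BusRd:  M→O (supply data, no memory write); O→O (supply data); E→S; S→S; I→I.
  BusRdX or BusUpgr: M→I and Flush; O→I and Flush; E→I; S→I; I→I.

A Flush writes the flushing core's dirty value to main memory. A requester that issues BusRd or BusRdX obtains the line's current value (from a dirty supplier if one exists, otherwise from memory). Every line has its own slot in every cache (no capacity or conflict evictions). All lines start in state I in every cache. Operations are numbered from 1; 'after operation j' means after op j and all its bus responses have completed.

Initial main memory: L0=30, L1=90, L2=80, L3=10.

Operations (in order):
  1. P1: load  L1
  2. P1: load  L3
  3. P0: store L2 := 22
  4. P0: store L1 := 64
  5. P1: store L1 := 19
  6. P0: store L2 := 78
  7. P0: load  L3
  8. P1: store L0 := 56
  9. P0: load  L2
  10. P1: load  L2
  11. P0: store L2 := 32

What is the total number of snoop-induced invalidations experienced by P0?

invalidations = 1

  op1 P1: load  L1 → I/E on L1; bus BusRd; mem=90
  op2 P1: load  L3 → I/E on L3; bus BusRd; mem=10
  op3 P0: store L2 := 22 → M/I on L2; bus BusRdX; mem=80
  op4 P0: store L1 := 64 → M/I on L1; bus BusRdX; mem=90
  op5 P1: store L1 := 19 → I/M on L1; bus BusRdX Flush; mem=64
  op6 P0: store L2 := 78 → M/I on L2; bus (none); mem=80
  op7 P0: load  L3 → S/S on L3; bus BusRd; mem=10
  op8 P1: store L0 := 56 → I/M on L0; bus BusRdX; mem=30
  op9 P0: load  L2 → M/I on L2; bus (none); mem=80
  op10 P1: load  L2 → O/S on L2; bus BusRd; mem=80
  op11 P0: store L2 := 32 → M/I on L2; bus BusUpgr; mem=80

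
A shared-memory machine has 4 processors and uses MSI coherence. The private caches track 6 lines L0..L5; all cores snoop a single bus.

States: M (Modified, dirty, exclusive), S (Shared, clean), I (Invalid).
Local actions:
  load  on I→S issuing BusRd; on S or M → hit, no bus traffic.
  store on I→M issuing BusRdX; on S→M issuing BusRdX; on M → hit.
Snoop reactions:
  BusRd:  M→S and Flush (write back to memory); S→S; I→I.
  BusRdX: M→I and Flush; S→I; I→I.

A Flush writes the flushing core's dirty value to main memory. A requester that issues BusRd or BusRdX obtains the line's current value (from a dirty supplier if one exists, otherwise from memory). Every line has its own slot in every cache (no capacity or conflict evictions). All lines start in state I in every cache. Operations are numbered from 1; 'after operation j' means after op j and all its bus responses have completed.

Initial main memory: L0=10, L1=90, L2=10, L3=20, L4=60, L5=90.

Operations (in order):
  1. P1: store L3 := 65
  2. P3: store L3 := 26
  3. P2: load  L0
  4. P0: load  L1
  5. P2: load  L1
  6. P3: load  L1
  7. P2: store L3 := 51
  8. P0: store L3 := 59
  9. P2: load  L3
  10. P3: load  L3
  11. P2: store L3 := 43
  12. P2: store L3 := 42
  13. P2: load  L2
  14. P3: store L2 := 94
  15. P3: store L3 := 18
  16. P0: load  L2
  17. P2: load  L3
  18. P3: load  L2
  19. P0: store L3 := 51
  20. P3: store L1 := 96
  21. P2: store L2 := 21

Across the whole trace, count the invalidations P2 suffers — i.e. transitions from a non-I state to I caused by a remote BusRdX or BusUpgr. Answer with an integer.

invalidations = 5

1. P1: store L3 := 65  bus=[BusRdX]  L3: P0=I P1=M P2=I P3=I  mem[L3]=20
2. P3: store L3 := 26  bus=[BusRdX,Flush]  L3: P0=I P1=I P2=I P3=M  mem[L3]=65
3. P2: load  L0  bus=[BusRd]  L0: P0=I P1=I P2=S P3=I  mem[L0]=10
4. P0: load  L1  bus=[BusRd]  L1: P0=S P1=I P2=I P3=I  mem[L1]=90
5. P2: load  L1  bus=[BusRd]  L1: P0=S P1=I P2=S P3=I  mem[L1]=90
6. P3: load  L1  bus=[BusRd]  L1: P0=S P1=I P2=S P3=S  mem[L1]=90
7. P2: store L3 := 51  bus=[BusRdX,Flush]  L3: P0=I P1=I P2=M P3=I  mem[L3]=26
8. P0: store L3 := 59  bus=[BusRdX,Flush]  L3: P0=M P1=I P2=I P3=I  mem[L3]=51
9. P2: load  L3  bus=[BusRd,Flush]  L3: P0=S P1=I P2=S P3=I  mem[L3]=59
10. P3: load  L3  bus=[BusRd]  L3: P0=S P1=I P2=S P3=S  mem[L3]=59
11. P2: store L3 := 43  bus=[BusRdX]  L3: P0=I P1=I P2=M P3=I  mem[L3]=59
12. P2: store L3 := 42  bus=[-]  L3: P0=I P1=I P2=M P3=I  mem[L3]=59
13. P2: load  L2  bus=[BusRd]  L2: P0=I P1=I P2=S P3=I  mem[L2]=10
14. P3: store L2 := 94  bus=[BusRdX]  L2: P0=I P1=I P2=I P3=M  mem[L2]=10
15. P3: store L3 := 18  bus=[BusRdX,Flush]  L3: P0=I P1=I P2=I P3=M  mem[L3]=42
16. P0: load  L2  bus=[BusRd,Flush]  L2: P0=S P1=I P2=I P3=S  mem[L2]=94
17. P2: load  L3  bus=[BusRd,Flush]  L3: P0=I P1=I P2=S P3=S  mem[L3]=18
18. P3: load  L2  bus=[-]  L2: P0=S P1=I P2=I P3=S  mem[L2]=94
19. P0: store L3 := 51  bus=[BusRdX]  L3: P0=M P1=I P2=I P3=I  mem[L3]=18
20. P3: store L1 := 96  bus=[BusRdX]  L1: P0=I P1=I P2=I P3=M  mem[L1]=90
21. P2: store L2 := 21  bus=[BusRdX]  L2: P0=I P1=I P2=M P3=I  mem[L2]=94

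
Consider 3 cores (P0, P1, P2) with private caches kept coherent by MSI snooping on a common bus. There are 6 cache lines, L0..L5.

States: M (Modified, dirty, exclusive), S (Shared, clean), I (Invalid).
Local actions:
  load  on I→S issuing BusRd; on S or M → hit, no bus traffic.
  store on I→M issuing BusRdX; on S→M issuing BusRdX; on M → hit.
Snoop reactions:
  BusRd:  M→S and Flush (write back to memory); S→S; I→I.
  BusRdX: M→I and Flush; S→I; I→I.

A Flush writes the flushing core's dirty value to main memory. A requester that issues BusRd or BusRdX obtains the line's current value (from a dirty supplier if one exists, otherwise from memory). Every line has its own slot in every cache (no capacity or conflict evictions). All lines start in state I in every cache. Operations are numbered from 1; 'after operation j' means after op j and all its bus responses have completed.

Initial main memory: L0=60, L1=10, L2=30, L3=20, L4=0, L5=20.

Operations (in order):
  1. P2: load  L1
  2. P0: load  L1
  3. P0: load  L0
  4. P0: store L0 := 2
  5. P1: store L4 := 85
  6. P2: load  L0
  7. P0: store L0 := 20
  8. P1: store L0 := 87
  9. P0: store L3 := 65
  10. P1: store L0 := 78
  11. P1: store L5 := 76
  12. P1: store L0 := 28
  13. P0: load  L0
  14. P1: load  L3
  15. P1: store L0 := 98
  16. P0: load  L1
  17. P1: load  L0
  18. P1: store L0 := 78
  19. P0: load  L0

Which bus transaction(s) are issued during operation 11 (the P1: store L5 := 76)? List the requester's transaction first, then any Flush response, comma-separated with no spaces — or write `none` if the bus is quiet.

  op1 P2: load  L1 → I/I/S on L1; bus BusRd; mem=10
  op2 P0: load  L1 → S/I/S on L1; bus BusRd; mem=10
  op3 P0: load  L0 → S/I/I on L0; bus BusRd; mem=60
  op4 P0: store L0 := 2 → M/I/I on L0; bus BusRdX; mem=60
  op5 P1: store L4 := 85 → I/M/I on L4; bus BusRdX; mem=0
  op6 P2: load  L0 → S/I/S on L0; bus BusRd Flush; mem=2
  op7 P0: store L0 := 20 → M/I/I on L0; bus BusRdX; mem=2
  op8 P1: store L0 := 87 → I/M/I on L0; bus BusRdX Flush; mem=20
  op9 P0: store L3 := 65 → M/I/I on L3; bus BusRdX; mem=20
  op10 P1: store L0 := 78 → I/M/I on L0; bus (none); mem=20
  op11 P1: store L5 := 76 → I/M/I on L5; bus BusRdX; mem=20
  op12 P1: store L0 := 28 → I/M/I on L0; bus (none); mem=20
  op13 P0: load  L0 → S/S/I on L0; bus BusRd Flush; mem=28
  op14 P1: load  L3 → S/S/I on L3; bus BusRd Flush; mem=65
  op15 P1: store L0 := 98 → I/M/I on L0; bus BusRdX; mem=28
  op16 P0: load  L1 → S/I/S on L1; bus (none); mem=10
  op17 P1: load  L0 → I/M/I on L0; bus (none); mem=28
  op18 P1: store L0 := 78 → I/M/I on L0; bus (none); mem=28
  op19 P0: load  L0 → S/S/I on L0; bus BusRd Flush; mem=78

bus = BusRdX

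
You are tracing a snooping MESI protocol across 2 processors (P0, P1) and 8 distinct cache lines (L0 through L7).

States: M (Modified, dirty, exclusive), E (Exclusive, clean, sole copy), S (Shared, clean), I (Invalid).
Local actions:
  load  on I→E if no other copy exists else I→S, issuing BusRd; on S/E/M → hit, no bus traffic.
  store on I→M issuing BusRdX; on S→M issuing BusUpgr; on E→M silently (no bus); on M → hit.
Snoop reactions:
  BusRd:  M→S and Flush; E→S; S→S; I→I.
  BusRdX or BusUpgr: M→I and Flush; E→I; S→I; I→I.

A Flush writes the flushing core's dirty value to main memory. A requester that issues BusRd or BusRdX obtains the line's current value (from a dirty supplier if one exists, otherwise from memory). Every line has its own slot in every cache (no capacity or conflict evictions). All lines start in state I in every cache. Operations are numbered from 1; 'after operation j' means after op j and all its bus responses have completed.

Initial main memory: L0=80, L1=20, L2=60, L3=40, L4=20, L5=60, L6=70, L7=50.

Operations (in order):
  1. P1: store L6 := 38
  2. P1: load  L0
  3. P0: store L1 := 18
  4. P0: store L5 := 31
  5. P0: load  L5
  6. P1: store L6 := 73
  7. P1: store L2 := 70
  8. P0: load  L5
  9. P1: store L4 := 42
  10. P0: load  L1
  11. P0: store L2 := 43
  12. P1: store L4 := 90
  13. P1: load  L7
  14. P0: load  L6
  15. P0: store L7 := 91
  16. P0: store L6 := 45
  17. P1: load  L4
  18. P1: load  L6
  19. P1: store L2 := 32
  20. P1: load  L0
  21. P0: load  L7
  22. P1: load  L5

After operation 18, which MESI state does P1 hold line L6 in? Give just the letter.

state = S

1. P1: store L6 := 38  bus=[BusRdX]  L6: P0=I P1=M  mem[L6]=70
2. P1: load  L0  bus=[BusRd]  L0: P0=I P1=E  mem[L0]=80
3. P0: store L1 := 18  bus=[BusRdX]  L1: P0=M P1=I  mem[L1]=20
4. P0: store L5 := 31  bus=[BusRdX]  L5: P0=M P1=I  mem[L5]=60
5. P0: load  L5  bus=[-]  L5: P0=M P1=I  mem[L5]=60
6. P1: store L6 := 73  bus=[-]  L6: P0=I P1=M  mem[L6]=70
7. P1: store L2 := 70  bus=[BusRdX]  L2: P0=I P1=M  mem[L2]=60
8. P0: load  L5  bus=[-]  L5: P0=M P1=I  mem[L5]=60
9. P1: store L4 := 42  bus=[BusRdX]  L4: P0=I P1=M  mem[L4]=20
10. P0: load  L1  bus=[-]  L1: P0=M P1=I  mem[L1]=20
11. P0: store L2 := 43  bus=[BusRdX,Flush]  L2: P0=M P1=I  mem[L2]=70
12. P1: store L4 := 90  bus=[-]  L4: P0=I P1=M  mem[L4]=20
13. P1: load  L7  bus=[BusRd]  L7: P0=I P1=E  mem[L7]=50
14. P0: load  L6  bus=[BusRd,Flush]  L6: P0=S P1=S  mem[L6]=73
15. P0: store L7 := 91  bus=[BusRdX]  L7: P0=M P1=I  mem[L7]=50
16. P0: store L6 := 45  bus=[BusUpgr]  L6: P0=M P1=I  mem[L6]=73
17. P1: load  L4  bus=[-]  L4: P0=I P1=M  mem[L4]=20
18. P1: load  L6  bus=[BusRd,Flush]  L6: P0=S P1=S  mem[L6]=45
19. P1: store L2 := 32  bus=[BusRdX,Flush]  L2: P0=I P1=M  mem[L2]=43
20. P1: load  L0  bus=[-]  L0: P0=I P1=E  mem[L0]=80
21. P0: load  L7  bus=[-]  L7: P0=M P1=I  mem[L7]=50
22. P1: load  L5  bus=[BusRd,Flush]  L5: P0=S P1=S  mem[L5]=31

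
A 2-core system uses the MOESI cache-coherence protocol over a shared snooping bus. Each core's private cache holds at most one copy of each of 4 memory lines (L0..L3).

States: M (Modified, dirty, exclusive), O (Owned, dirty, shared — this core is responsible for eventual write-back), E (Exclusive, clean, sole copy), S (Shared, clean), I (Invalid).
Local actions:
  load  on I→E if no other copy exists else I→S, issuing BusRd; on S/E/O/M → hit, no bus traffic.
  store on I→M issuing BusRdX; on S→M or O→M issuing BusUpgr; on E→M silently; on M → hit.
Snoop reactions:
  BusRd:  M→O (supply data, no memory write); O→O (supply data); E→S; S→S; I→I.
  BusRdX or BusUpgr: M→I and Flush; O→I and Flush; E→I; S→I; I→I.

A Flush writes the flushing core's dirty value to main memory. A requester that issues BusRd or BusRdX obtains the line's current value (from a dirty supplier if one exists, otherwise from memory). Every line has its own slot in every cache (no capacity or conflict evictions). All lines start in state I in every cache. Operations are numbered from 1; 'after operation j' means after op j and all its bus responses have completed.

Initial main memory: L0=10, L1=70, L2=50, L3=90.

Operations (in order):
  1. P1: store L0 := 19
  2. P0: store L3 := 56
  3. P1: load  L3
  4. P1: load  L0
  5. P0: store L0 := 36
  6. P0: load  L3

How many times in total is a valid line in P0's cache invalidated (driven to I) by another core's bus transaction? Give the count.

  op1 P1: store L0 := 19 → I/M on L0; bus BusRdX; mem=10
  op2 P0: store L3 := 56 → M/I on L3; bus BusRdX; mem=90
  op3 P1: load  L3 → O/S on L3; bus BusRd; mem=90
  op4 P1: load  L0 → I/M on L0; bus (none); mem=10
  op5 P0: store L0 := 36 → M/I on L0; bus BusRdX Flush; mem=19
  op6 P0: load  L3 → O/S on L3; bus (none); mem=90

invalidations = 0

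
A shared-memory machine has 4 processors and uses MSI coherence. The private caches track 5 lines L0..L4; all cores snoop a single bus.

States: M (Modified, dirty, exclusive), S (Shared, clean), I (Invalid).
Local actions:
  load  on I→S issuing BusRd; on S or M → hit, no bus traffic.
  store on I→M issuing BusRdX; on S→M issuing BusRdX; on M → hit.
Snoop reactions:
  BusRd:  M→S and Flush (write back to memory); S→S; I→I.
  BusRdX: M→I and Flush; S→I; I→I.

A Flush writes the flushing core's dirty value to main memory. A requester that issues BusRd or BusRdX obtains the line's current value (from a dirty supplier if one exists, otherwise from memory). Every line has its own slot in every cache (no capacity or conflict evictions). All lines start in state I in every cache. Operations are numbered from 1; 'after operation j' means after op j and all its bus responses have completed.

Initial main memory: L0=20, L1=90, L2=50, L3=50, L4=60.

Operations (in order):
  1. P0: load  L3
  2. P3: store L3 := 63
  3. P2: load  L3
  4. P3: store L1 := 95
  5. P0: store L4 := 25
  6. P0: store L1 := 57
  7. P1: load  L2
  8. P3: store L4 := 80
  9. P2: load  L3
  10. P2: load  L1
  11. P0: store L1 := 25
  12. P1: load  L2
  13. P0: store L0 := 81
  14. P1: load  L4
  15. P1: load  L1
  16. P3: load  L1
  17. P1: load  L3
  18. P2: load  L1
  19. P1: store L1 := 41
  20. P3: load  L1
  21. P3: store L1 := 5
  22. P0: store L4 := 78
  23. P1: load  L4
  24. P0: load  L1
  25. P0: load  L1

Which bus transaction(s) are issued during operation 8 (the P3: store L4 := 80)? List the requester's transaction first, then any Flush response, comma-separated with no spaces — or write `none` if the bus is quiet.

bus = BusRdX,Flush

  op1 P0: load  L3 → S/I/I/I on L3; bus BusRd; mem=50
  op2 P3: store L3 := 63 → I/I/I/M on L3; bus BusRdX; mem=50
  op3 P2: load  L3 → I/I/S/S on L3; bus BusRd Flush; mem=63
  op4 P3: store L1 := 95 → I/I/I/M on L1; bus BusRdX; mem=90
  op5 P0: store L4 := 25 → M/I/I/I on L4; bus BusRdX; mem=60
  op6 P0: store L1 := 57 → M/I/I/I on L1; bus BusRdX Flush; mem=95
  op7 P1: load  L2 → I/S/I/I on L2; bus BusRd; mem=50
  op8 P3: store L4 := 80 → I/I/I/M on L4; bus BusRdX Flush; mem=25
  op9 P2: load  L3 → I/I/S/S on L3; bus (none); mem=63
  op10 P2: load  L1 → S/I/S/I on L1; bus BusRd Flush; mem=57
  op11 P0: store L1 := 25 → M/I/I/I on L1; bus BusRdX; mem=57
  op12 P1: load  L2 → I/S/I/I on L2; bus (none); mem=50
  op13 P0: store L0 := 81 → M/I/I/I on L0; bus BusRdX; mem=20
  op14 P1: load  L4 → I/S/I/S on L4; bus BusRd Flush; mem=80
  op15 P1: load  L1 → S/S/I/I on L1; bus BusRd Flush; mem=25
  op16 P3: load  L1 → S/S/I/S on L1; bus BusRd; mem=25
  op17 P1: load  L3 → I/S/S/S on L3; bus BusRd; mem=63
  op18 P2: load  L1 → S/S/S/S on L1; bus BusRd; mem=25
  op19 P1: store L1 := 41 → I/M/I/I on L1; bus BusRdX; mem=25
  op20 P3: load  L1 → I/S/I/S on L1; bus BusRd Flush; mem=41
  op21 P3: store L1 := 5 → I/I/I/M on L1; bus BusRdX; mem=41
  op22 P0: store L4 := 78 → M/I/I/I on L4; bus BusRdX; mem=80
  op23 P1: load  L4 → S/S/I/I on L4; bus BusRd Flush; mem=78
  op24 P0: load  L1 → S/I/I/S on L1; bus BusRd Flush; mem=5
  op25 P0: load  L1 → S/I/I/S on L1; bus (none); mem=5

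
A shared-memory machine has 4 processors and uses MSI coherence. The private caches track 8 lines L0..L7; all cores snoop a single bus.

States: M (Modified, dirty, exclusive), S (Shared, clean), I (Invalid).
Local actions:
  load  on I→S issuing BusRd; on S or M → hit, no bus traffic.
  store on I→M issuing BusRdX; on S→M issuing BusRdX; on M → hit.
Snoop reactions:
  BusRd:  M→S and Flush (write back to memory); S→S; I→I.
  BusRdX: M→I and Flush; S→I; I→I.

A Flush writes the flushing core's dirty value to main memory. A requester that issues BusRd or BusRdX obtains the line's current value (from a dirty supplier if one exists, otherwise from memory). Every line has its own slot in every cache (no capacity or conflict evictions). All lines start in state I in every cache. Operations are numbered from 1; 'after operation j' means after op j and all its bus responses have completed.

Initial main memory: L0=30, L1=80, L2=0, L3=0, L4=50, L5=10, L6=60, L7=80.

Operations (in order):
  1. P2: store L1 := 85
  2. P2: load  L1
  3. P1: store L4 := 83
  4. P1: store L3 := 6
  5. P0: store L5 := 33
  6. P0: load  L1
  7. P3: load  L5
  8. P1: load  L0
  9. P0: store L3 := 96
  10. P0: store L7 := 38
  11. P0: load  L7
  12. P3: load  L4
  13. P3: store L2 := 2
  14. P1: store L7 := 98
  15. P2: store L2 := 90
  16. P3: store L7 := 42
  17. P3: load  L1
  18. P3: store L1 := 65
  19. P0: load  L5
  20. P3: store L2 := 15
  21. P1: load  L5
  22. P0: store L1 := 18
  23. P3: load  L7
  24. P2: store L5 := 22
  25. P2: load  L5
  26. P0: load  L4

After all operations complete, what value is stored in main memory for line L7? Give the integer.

step 1: P2: store L1 := 85  ⟶  IIMI  (L1)  txn=BusRdX  M[L1]=80
step 2: P2: load  L1  ⟶  IIMI  (L1)  txn=∅  M[L1]=80
step 3: P1: store L4 := 83  ⟶  IMII  (L4)  txn=BusRdX  M[L4]=50
step 4: P1: store L3 := 6  ⟶  IMII  (L3)  txn=BusRdX  M[L3]=0
step 5: P0: store L5 := 33  ⟶  MIII  (L5)  txn=BusRdX  M[L5]=10
step 6: P0: load  L1  ⟶  SISI  (L1)  txn=BusRd+Flush  M[L1]=85
step 7: P3: load  L5  ⟶  SIIS  (L5)  txn=BusRd+Flush  M[L5]=33
step 8: P1: load  L0  ⟶  ISII  (L0)  txn=BusRd  M[L0]=30
step 9: P0: store L3 := 96  ⟶  MIII  (L3)  txn=BusRdX+Flush  M[L3]=6
step 10: P0: store L7 := 38  ⟶  MIII  (L7)  txn=BusRdX  M[L7]=80
step 11: P0: load  L7  ⟶  MIII  (L7)  txn=∅  M[L7]=80
step 12: P3: load  L4  ⟶  ISIS  (L4)  txn=BusRd+Flush  M[L4]=83
step 13: P3: store L2 := 2  ⟶  IIIM  (L2)  txn=BusRdX  M[L2]=0
step 14: P1: store L7 := 98  ⟶  IMII  (L7)  txn=BusRdX+Flush  M[L7]=38
step 15: P2: store L2 := 90  ⟶  IIMI  (L2)  txn=BusRdX+Flush  M[L2]=2
step 16: P3: store L7 := 42  ⟶  IIIM  (L7)  txn=BusRdX+Flush  M[L7]=98
step 17: P3: load  L1  ⟶  SISS  (L1)  txn=BusRd  M[L1]=85
step 18: P3: store L1 := 65  ⟶  IIIM  (L1)  txn=BusRdX  M[L1]=85
step 19: P0: load  L5  ⟶  SIIS  (L5)  txn=∅  M[L5]=33
step 20: P3: store L2 := 15  ⟶  IIIM  (L2)  txn=BusRdX+Flush  M[L2]=90
step 21: P1: load  L5  ⟶  SSIS  (L5)  txn=BusRd  M[L5]=33
step 22: P0: store L1 := 18  ⟶  MIII  (L1)  txn=BusRdX+Flush  M[L1]=65
step 23: P3: load  L7  ⟶  IIIM  (L7)  txn=∅  M[L7]=98
step 24: P2: store L5 := 22  ⟶  IIMI  (L5)  txn=BusRdX  M[L5]=33
step 25: P2: load  L5  ⟶  IIMI  (L5)  txn=∅  M[L5]=33
step 26: P0: load  L4  ⟶  SSIS  (L4)  txn=BusRd  M[L4]=83

memory[L7] = 98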